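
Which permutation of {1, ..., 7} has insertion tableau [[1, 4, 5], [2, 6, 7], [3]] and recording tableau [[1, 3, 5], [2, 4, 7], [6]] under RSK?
3 2 6 4 7 1 5

Reverse the RSK construction: for i from n down to 1, find the cell of Q containing i, remove the entry at that cell from P, and reverse-bump it up through P; the value ejected from row 1 is w(i).

Step i=7: Q has 7 at row 2, column 3; remove 7 from row 2 of P and reverse-bump: 7 enters row 1 and ejects 5. So w(7) = 5. P is now [[1, 4, 7], [2, 6], [3]].
Step i=6: Q has 6 at row 3, column 1; remove 3 from row 3 of P and reverse-bump: 3 enters row 2 and ejects 2; 2 enters row 1 and ejects 1. So w(6) = 1. P is now [[2, 4, 7], [3, 6]].
Step i=5: Q has 5 at row 1, column 3; remove that cell from P, ejecting 7. So w(5) = 7. P is now [[2, 4], [3, 6]].
Step i=4: Q has 4 at row 2, column 2; remove 6 from row 2 of P and reverse-bump: 6 enters row 1 and ejects 4. So w(4) = 4. P is now [[2, 6], [3]].
Step i=3: Q has 3 at row 1, column 2; remove that cell from P, ejecting 6. So w(3) = 6. P is now [[2], [3]].
Step i=2: Q has 2 at row 2, column 1; remove 3 from row 2 of P and reverse-bump: 3 enters row 1 and ejects 2. So w(2) = 2. P is now [[3]].
Step i=1: Q has 1 at row 1, column 1; remove that cell from P, ejecting 3. So w(1) = 3. P is now [].

So w = 3 2 6 4 7 1 5.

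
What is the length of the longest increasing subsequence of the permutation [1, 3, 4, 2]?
3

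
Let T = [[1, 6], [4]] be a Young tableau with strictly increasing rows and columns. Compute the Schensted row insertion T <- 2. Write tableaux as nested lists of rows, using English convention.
In row 1, 2 replaces 6 (the leftmost entry greater than 2); 6 is bumped to row 2. 6 is appended to row 2. The new tableau is [[1, 2], [4, 6]].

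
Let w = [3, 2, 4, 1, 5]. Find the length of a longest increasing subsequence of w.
3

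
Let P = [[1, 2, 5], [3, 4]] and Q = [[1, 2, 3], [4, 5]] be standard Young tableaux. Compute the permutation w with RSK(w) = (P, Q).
Reverse the RSK construction: for i from n down to 1, find the cell of Q containing i, remove the entry at that cell from P, and reverse-bump it up through P; the value ejected from row 1 is w(i).

Step i=5: Q has 5 at row 2, column 2; remove 4 from row 2 of P and reverse-bump: 4 enters row 1 and ejects 2. So w(5) = 2. P is now [[1, 4, 5], [3]].
Step i=4: Q has 4 at row 2, column 1; remove 3 from row 2 of P and reverse-bump: 3 enters row 1 and ejects 1. So w(4) = 1. P is now [[3, 4, 5]].
Step i=3: Q has 3 at row 1, column 3; remove that cell from P, ejecting 5. So w(3) = 5. P is now [[3, 4]].
Step i=2: Q has 2 at row 1, column 2; remove that cell from P, ejecting 4. So w(2) = 4. P is now [[3]].
Step i=1: Q has 1 at row 1, column 1; remove that cell from P, ejecting 3. So w(1) = 3. P is now [].

So w = 3 4 5 1 2.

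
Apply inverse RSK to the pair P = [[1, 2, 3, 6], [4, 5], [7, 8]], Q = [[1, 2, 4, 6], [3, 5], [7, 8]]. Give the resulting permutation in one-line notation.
1 7 4 8 5 6 2 3

Reverse the RSK construction: for i from n down to 1, find the cell of Q containing i, remove the entry at that cell from P, and reverse-bump it up through P; the value ejected from row 1 is w(i).

Step i=8: Q has 8 at row 3, column 2; remove 8 from row 3 of P and reverse-bump: 8 enters row 2 and ejects 5; 5 enters row 1 and ejects 3. So w(8) = 3. P is now [[1, 2, 5, 6], [4, 8], [7]].
Step i=7: Q has 7 at row 3, column 1; remove 7 from row 3 of P and reverse-bump: 7 enters row 2 and ejects 4; 4 enters row 1 and ejects 2. So w(7) = 2. P is now [[1, 4, 5, 6], [7, 8]].
Step i=6: Q has 6 at row 1, column 4; remove that cell from P, ejecting 6. So w(6) = 6. P is now [[1, 4, 5], [7, 8]].
Step i=5: Q has 5 at row 2, column 2; remove 8 from row 2 of P and reverse-bump: 8 enters row 1 and ejects 5. So w(5) = 5. P is now [[1, 4, 8], [7]].
Step i=4: Q has 4 at row 1, column 3; remove that cell from P, ejecting 8. So w(4) = 8. P is now [[1, 4], [7]].
Step i=3: Q has 3 at row 2, column 1; remove 7 from row 2 of P and reverse-bump: 7 enters row 1 and ejects 4. So w(3) = 4. P is now [[1, 7]].
Step i=2: Q has 2 at row 1, column 2; remove that cell from P, ejecting 7. So w(2) = 7. P is now [[1]].
Step i=1: Q has 1 at row 1, column 1; remove that cell from P, ejecting 1. So w(1) = 1. P is now [].

So w = 1 7 4 8 5 6 2 3.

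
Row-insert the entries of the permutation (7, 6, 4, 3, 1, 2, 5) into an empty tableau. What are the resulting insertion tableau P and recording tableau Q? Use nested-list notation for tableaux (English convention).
Insert each entry of the permutation into P by Schensted row insertion, recording in Q the position of each new cell.

Insert 7: appended to row 1. P = [[7]].
Insert 6: 6 bumps 7 from row 1; 7 starts row 2. P = [[6], [7]].
Insert 4: 4 bumps 6 from row 1; 6 bumps 7 from row 2; 7 starts row 3. P = [[4], [6], [7]].
Insert 3: 3 bumps 4 from row 1; 4 bumps 6 from row 2; 6 bumps 7 from row 3; 7 starts row 4. P = [[3], [4], [6], [7]].
Insert 1: 1 bumps 3 from row 1; 3 bumps 4 from row 2; 4 bumps 6 from row 3; 6 bumps 7 from row 4; 7 starts row 5. P = [[1], [3], [4], [6], [7]].
Insert 2: appended to row 1. P = [[1, 2], [3], [4], [6], [7]].
Insert 5: appended to row 1. P = [[1, 2, 5], [3], [4], [6], [7]].

So P = [[1, 2, 5], [3], [4], [6], [7]], Q = [[1, 6, 7], [2], [3], [4], [5]].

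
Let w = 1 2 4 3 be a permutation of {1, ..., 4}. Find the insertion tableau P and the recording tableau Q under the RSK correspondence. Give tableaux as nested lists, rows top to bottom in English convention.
Insert each entry of the permutation into P by Schensted row insertion, recording in Q the position of each new cell.

Insert 1: appended to row 1. P = [[1]].
Insert 2: appended to row 1. P = [[1, 2]].
Insert 4: appended to row 1. P = [[1, 2, 4]].
Insert 3: 3 bumps 4 from row 1; 4 starts row 2. P = [[1, 2, 3], [4]].

So P = [[1, 2, 3], [4]], Q = [[1, 2, 3], [4]].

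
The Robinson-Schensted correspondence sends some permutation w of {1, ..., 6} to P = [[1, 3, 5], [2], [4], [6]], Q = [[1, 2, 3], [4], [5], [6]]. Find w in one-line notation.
2 4 6 5 3 1

Reverse the RSK construction: for i from n down to 1, find the cell of Q containing i, remove the entry at that cell from P, and reverse-bump it up through P; the value ejected from row 1 is w(i).

Step i=6: Q has 6 at row 4, column 1; remove 6 from row 4 of P and reverse-bump: 6 enters row 3 and ejects 4; 4 enters row 2 and ejects 2; 2 enters row 1 and ejects 1. So w(6) = 1. P is now [[2, 3, 5], [4], [6]].
Step i=5: Q has 5 at row 3, column 1; remove 6 from row 3 of P and reverse-bump: 6 enters row 2 and ejects 4; 4 enters row 1 and ejects 3. So w(5) = 3. P is now [[2, 4, 5], [6]].
Step i=4: Q has 4 at row 2, column 1; remove 6 from row 2 of P and reverse-bump: 6 enters row 1 and ejects 5. So w(4) = 5. P is now [[2, 4, 6]].
Step i=3: Q has 3 at row 1, column 3; remove that cell from P, ejecting 6. So w(3) = 6. P is now [[2, 4]].
Step i=2: Q has 2 at row 1, column 2; remove that cell from P, ejecting 4. So w(2) = 4. P is now [[2]].
Step i=1: Q has 1 at row 1, column 1; remove that cell from P, ejecting 2. So w(1) = 2. P is now [].

So w = 2 4 6 5 3 1.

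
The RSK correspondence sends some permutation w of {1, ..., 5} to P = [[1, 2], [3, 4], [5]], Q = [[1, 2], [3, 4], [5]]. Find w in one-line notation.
3 5 1 4 2

Reverse the RSK construction: for i from n down to 1, find the cell of Q containing i, remove the entry at that cell from P, and reverse-bump it up through P; the value ejected from row 1 is w(i).

Step i=5: Q has 5 at row 3, column 1; remove 5 from row 3 of P and reverse-bump: 5 enters row 2 and ejects 4; 4 enters row 1 and ejects 2. So w(5) = 2. P is now [[1, 4], [3, 5]].
Step i=4: Q has 4 at row 2, column 2; remove 5 from row 2 of P and reverse-bump: 5 enters row 1 and ejects 4. So w(4) = 4. P is now [[1, 5], [3]].
Step i=3: Q has 3 at row 2, column 1; remove 3 from row 2 of P and reverse-bump: 3 enters row 1 and ejects 1. So w(3) = 1. P is now [[3, 5]].
Step i=2: Q has 2 at row 1, column 2; remove that cell from P, ejecting 5. So w(2) = 5. P is now [[3]].
Step i=1: Q has 1 at row 1, column 1; remove that cell from P, ejecting 3. So w(1) = 3. P is now [].

So w = 3 5 1 4 2.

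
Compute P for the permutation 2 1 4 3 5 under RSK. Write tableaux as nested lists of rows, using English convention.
Insert 2: appended to row 1. P = [[2]].
Insert 1: 1 bumps 2 from row 1; 2 starts row 2. P = [[1], [2]].
Insert 4: appended to row 1. P = [[1, 4], [2]].
Insert 3: 3 bumps 4 from row 1; 4 appends to row 2. P = [[1, 3], [2, 4]].
Insert 5: appended to row 1. P = [[1, 3, 5], [2, 4]].

So P = [[1, 3, 5], [2, 4]].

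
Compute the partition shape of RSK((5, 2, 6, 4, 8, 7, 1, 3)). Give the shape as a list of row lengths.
[3, 3, 2]

Row-insert each entry into an empty tableau.

After inserting 5: P = [[5]].
After inserting 2: P = [[2], [5]].
After inserting 6: P = [[2, 6], [5]].
After inserting 4: P = [[2, 4], [5, 6]].
After inserting 8: P = [[2, 4, 8], [5, 6]].
After inserting 7: P = [[2, 4, 7], [5, 6, 8]].
After inserting 1: P = [[1, 4, 7], [2, 6, 8], [5]].
After inserting 3: P = [[1, 3, 7], [2, 4, 8], [5, 6]].

The final insertion tableau P = [[1, 3, 7], [2, 4, 8], [5, 6]] has shape [3, 3, 2].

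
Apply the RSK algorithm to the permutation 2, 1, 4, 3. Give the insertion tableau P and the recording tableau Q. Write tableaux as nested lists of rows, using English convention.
P = [[1, 3], [2, 4]], Q = [[1, 3], [2, 4]]

Insert each entry of the permutation into P by Schensted row insertion, recording in Q the position of each new cell.

Insert 2: appended to row 1. P = [[2]].
Insert 1: 1 bumps 2 from row 1; 2 starts row 2. P = [[1], [2]].
Insert 4: appended to row 1. P = [[1, 4], [2]].
Insert 3: 3 bumps 4 from row 1; 4 appends to row 2. P = [[1, 3], [2, 4]].

So P = [[1, 3], [2, 4]], Q = [[1, 3], [2, 4]].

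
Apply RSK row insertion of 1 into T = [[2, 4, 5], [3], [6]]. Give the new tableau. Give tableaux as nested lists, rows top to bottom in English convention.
In row 1, 1 replaces 2 (the leftmost entry greater than 1); 2 is bumped to row 2. In row 2, 2 replaces 3 (the leftmost entry greater than 2); 3 is bumped to row 3. In row 3, 3 replaces 6 (the leftmost entry greater than 3); 6 is bumped to row 4. 6 starts a new row 4. The new tableau is [[1, 4, 5], [2], [3], [6]].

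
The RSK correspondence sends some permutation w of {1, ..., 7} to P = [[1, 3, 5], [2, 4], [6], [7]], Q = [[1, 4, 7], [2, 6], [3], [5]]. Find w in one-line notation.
Reverse the RSK construction: for i from n down to 1, find the cell of Q containing i, remove the entry at that cell from P, and reverse-bump it up through P; the value ejected from row 1 is w(i).

Step i=7: Q has 7 at row 1, column 3; remove that cell from P, ejecting 5. So w(7) = 5. P is now [[1, 3], [2, 4], [6], [7]].
Step i=6: Q has 6 at row 2, column 2; remove 4 from row 2 of P and reverse-bump: 4 enters row 1 and ejects 3. So w(6) = 3. P is now [[1, 4], [2], [6], [7]].
Step i=5: Q has 5 at row 4, column 1; remove 7 from row 4 of P and reverse-bump: 7 enters row 3 and ejects 6; 6 enters row 2 and ejects 2; 2 enters row 1 and ejects 1. So w(5) = 1. P is now [[2, 4], [6], [7]].
Step i=4: Q has 4 at row 1, column 2; remove that cell from P, ejecting 4. So w(4) = 4. P is now [[2], [6], [7]].
Step i=3: Q has 3 at row 3, column 1; remove 7 from row 3 of P and reverse-bump: 7 enters row 2 and ejects 6; 6 enters row 1 and ejects 2. So w(3) = 2. P is now [[6], [7]].
Step i=2: Q has 2 at row 2, column 1; remove 7 from row 2 of P and reverse-bump: 7 enters row 1 and ejects 6. So w(2) = 6. P is now [[7]].
Step i=1: Q has 1 at row 1, column 1; remove that cell from P, ejecting 7. So w(1) = 7. P is now [].

So w = 7 6 2 4 1 3 5.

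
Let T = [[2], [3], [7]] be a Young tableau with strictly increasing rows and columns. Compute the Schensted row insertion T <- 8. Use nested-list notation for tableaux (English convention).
8 is larger than every entry of row 1, so it is appended to row 1. The new tableau is [[2, 8], [3], [7]].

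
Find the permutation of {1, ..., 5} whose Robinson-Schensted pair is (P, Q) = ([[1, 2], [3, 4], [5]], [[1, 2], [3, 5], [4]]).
3 5 4 1 2

Reverse the RSK construction: for i from n down to 1, find the cell of Q containing i, remove the entry at that cell from P, and reverse-bump it up through P; the value ejected from row 1 is w(i).

Step i=5: Q has 5 at row 2, column 2; remove 4 from row 2 of P and reverse-bump: 4 enters row 1 and ejects 2. So w(5) = 2. P is now [[1, 4], [3], [5]].
Step i=4: Q has 4 at row 3, column 1; remove 5 from row 3 of P and reverse-bump: 5 enters row 2 and ejects 3; 3 enters row 1 and ejects 1. So w(4) = 1. P is now [[3, 4], [5]].
Step i=3: Q has 3 at row 2, column 1; remove 5 from row 2 of P and reverse-bump: 5 enters row 1 and ejects 4. So w(3) = 4. P is now [[3, 5]].
Step i=2: Q has 2 at row 1, column 2; remove that cell from P, ejecting 5. So w(2) = 5. P is now [[3]].
Step i=1: Q has 1 at row 1, column 1; remove that cell from P, ejecting 3. So w(1) = 3. P is now [].

So w = 3 5 4 1 2.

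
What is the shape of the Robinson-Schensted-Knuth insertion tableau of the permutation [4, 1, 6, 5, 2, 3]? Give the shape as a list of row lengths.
[3, 2, 1]

RSK row insertion gives P = [[1, 2, 3], [4, 5], [6]], which has shape [3, 2, 1].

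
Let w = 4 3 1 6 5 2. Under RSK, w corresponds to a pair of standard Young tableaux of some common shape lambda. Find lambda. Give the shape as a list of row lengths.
Row-insert each entry into an empty tableau.

After inserting 4: P = [[4]].
After inserting 3: P = [[3], [4]].
After inserting 1: P = [[1], [3], [4]].
After inserting 6: P = [[1, 6], [3], [4]].
After inserting 5: P = [[1, 5], [3, 6], [4]].
After inserting 2: P = [[1, 2], [3, 5], [4, 6]].

The final insertion tableau P = [[1, 2], [3, 5], [4, 6]] has shape [2, 2, 2].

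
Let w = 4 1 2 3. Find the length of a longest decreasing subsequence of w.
2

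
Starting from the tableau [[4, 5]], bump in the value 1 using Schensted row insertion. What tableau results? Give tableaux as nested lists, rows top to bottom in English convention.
In row 1, 1 replaces 4 (the leftmost entry greater than 1); 4 is bumped to row 2. 4 starts a new row 2. The new tableau is [[1, 5], [4]].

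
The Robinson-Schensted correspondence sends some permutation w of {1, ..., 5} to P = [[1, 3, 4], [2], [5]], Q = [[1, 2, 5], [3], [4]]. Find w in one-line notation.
2 5 3 1 4

Reverse the RSK construction: for i from n down to 1, find the cell of Q containing i, remove the entry at that cell from P, and reverse-bump it up through P; the value ejected from row 1 is w(i).

Step i=5: Q has 5 at row 1, column 3; remove that cell from P, ejecting 4. So w(5) = 4. P is now [[1, 3], [2], [5]].
Step i=4: Q has 4 at row 3, column 1; remove 5 from row 3 of P and reverse-bump: 5 enters row 2 and ejects 2; 2 enters row 1 and ejects 1. So w(4) = 1. P is now [[2, 3], [5]].
Step i=3: Q has 3 at row 2, column 1; remove 5 from row 2 of P and reverse-bump: 5 enters row 1 and ejects 3. So w(3) = 3. P is now [[2, 5]].
Step i=2: Q has 2 at row 1, column 2; remove that cell from P, ejecting 5. So w(2) = 5. P is now [[2]].
Step i=1: Q has 1 at row 1, column 1; remove that cell from P, ejecting 2. So w(1) = 2. P is now [].

So w = 2 5 3 1 4.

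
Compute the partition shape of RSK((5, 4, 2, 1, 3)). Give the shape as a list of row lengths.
RSK row insertion gives P = [[1, 3], [2], [4], [5]], which has shape [2, 1, 1, 1].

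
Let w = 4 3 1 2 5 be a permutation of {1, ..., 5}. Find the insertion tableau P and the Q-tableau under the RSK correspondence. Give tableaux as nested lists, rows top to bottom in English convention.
Insert each entry of the permutation into P by Schensted row insertion, recording in Q the position of each new cell.

After inserting 4: P = [[4]].
After inserting 3: P = [[3], [4]].
After inserting 1: P = [[1], [3], [4]].
After inserting 2: P = [[1, 2], [3], [4]].
After inserting 5: P = [[1, 2, 5], [3], [4]].

So P = [[1, 2, 5], [3], [4]], Q = [[1, 4, 5], [2], [3]].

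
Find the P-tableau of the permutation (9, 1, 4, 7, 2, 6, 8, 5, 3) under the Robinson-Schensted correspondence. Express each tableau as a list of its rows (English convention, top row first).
P = [[1, 2, 3, 8], [4, 5], [6], [7], [9]]

Insert 9: appended to row 1. P = [[9]].
Insert 1: 1 bumps 9 from row 1; 9 starts row 2. P = [[1], [9]].
Insert 4: appended to row 1. P = [[1, 4], [9]].
Insert 7: appended to row 1. P = [[1, 4, 7], [9]].
Insert 2: 2 bumps 4 from row 1; 4 bumps 9 from row 2; 9 starts row 3. P = [[1, 2, 7], [4], [9]].
Insert 6: 6 bumps 7 from row 1; 7 appends to row 2. P = [[1, 2, 6], [4, 7], [9]].
Insert 8: appended to row 1. P = [[1, 2, 6, 8], [4, 7], [9]].
Insert 5: 5 bumps 6 from row 1; 6 bumps 7 from row 2; 7 bumps 9 from row 3; 9 starts row 4. P = [[1, 2, 5, 8], [4, 6], [7], [9]].
Insert 3: 3 bumps 5 from row 1; 5 bumps 6 from row 2; 6 bumps 7 from row 3; 7 bumps 9 from row 4; 9 starts row 5. P = [[1, 2, 3, 8], [4, 5], [6], [7], [9]].

So P = [[1, 2, 3, 8], [4, 5], [6], [7], [9]].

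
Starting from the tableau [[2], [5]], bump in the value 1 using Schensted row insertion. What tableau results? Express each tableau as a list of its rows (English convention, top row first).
In row 1, 1 replaces 2 (the leftmost entry greater than 1); 2 is bumped to row 2. In row 2, 2 replaces 5 (the leftmost entry greater than 2); 5 is bumped to row 3. 5 starts a new row 3. The new tableau is [[1], [2], [5]].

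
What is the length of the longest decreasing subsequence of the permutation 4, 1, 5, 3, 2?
3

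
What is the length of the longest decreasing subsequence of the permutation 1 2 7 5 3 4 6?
3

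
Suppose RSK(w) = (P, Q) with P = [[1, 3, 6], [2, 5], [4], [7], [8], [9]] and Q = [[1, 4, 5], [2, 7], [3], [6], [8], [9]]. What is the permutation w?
Reverse the RSK construction: for i from n down to 1, find the cell of Q containing i, remove the entry at that cell from P, and reverse-bump it up through P; the value ejected from row 1 is w(i).

Step i=9: Q has 9 at row 6, column 1; remove 9 from row 6 of P and reverse-bump: 9 enters row 5 and ejects 8; 8 enters row 4 and ejects 7; 7 enters row 3 and ejects 4; 4 enters row 2 and ejects 2; 2 enters row 1 and ejects 1. So w(9) = 1. P is now [[2, 3, 6], [4, 5], [7], [8], [9]].
Step i=8: Q has 8 at row 5, column 1; remove 9 from row 5 of P and reverse-bump: 9 enters row 4 and ejects 8; 8 enters row 3 and ejects 7; 7 enters row 2 and ejects 5; 5 enters row 1 and ejects 3. So w(8) = 3. P is now [[2, 5, 6], [4, 7], [8], [9]].
Step i=7: Q has 7 at row 2, column 2; remove 7 from row 2 of P and reverse-bump: 7 enters row 1 and ejects 6. So w(7) = 6. P is now [[2, 5, 7], [4], [8], [9]].
Step i=6: Q has 6 at row 4, column 1; remove 9 from row 4 of P and reverse-bump: 9 enters row 3 and ejects 8; 8 enters row 2 and ejects 4; 4 enters row 1 and ejects 2. So w(6) = 2. P is now [[4, 5, 7], [8], [9]].
Step i=5: Q has 5 at row 1, column 3; remove that cell from P, ejecting 7. So w(5) = 7. P is now [[4, 5], [8], [9]].
Step i=4: Q has 4 at row 1, column 2; remove that cell from P, ejecting 5. So w(4) = 5. P is now [[4], [8], [9]].
Step i=3: Q has 3 at row 3, column 1; remove 9 from row 3 of P and reverse-bump: 9 enters row 2 and ejects 8; 8 enters row 1 and ejects 4. So w(3) = 4. P is now [[8], [9]].
Step i=2: Q has 2 at row 2, column 1; remove 9 from row 2 of P and reverse-bump: 9 enters row 1 and ejects 8. So w(2) = 8. P is now [[9]].
Step i=1: Q has 1 at row 1, column 1; remove that cell from P, ejecting 9. So w(1) = 9. P is now [].

So w = 9 8 4 5 7 2 6 3 1.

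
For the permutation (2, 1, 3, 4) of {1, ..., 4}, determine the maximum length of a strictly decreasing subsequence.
2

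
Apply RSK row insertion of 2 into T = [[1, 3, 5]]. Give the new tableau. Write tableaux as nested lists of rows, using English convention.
[[1, 2, 5], [3]]

In row 1, 2 replaces 3 (the leftmost entry greater than 2); 3 is bumped to row 2. 3 starts a new row 2. The new tableau is [[1, 2, 5], [3]].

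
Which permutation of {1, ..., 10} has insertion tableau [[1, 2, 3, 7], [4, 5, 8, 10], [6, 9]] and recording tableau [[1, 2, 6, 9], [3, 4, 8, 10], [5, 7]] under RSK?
6 9 4 5 1 8 2 3 10 7

Reverse the RSK construction: for i from n down to 1, find the cell of Q containing i, remove the entry at that cell from P, and reverse-bump it up through P; the value ejected from row 1 is w(i).

Step i=10: Q has 10 at row 2, column 4; remove 10 from row 2 of P and reverse-bump: 10 enters row 1 and ejects 7. So w(10) = 7. P is now [[1, 2, 3, 10], [4, 5, 8], [6, 9]].
Step i=9: Q has 9 at row 1, column 4; remove that cell from P, ejecting 10. So w(9) = 10. P is now [[1, 2, 3], [4, 5, 8], [6, 9]].
Step i=8: Q has 8 at row 2, column 3; remove 8 from row 2 of P and reverse-bump: 8 enters row 1 and ejects 3. So w(8) = 3. P is now [[1, 2, 8], [4, 5], [6, 9]].
Step i=7: Q has 7 at row 3, column 2; remove 9 from row 3 of P and reverse-bump: 9 enters row 2 and ejects 5; 5 enters row 1 and ejects 2. So w(7) = 2. P is now [[1, 5, 8], [4, 9], [6]].
Step i=6: Q has 6 at row 1, column 3; remove that cell from P, ejecting 8. So w(6) = 8. P is now [[1, 5], [4, 9], [6]].
Step i=5: Q has 5 at row 3, column 1; remove 6 from row 3 of P and reverse-bump: 6 enters row 2 and ejects 4; 4 enters row 1 and ejects 1. So w(5) = 1. P is now [[4, 5], [6, 9]].
Step i=4: Q has 4 at row 2, column 2; remove 9 from row 2 of P and reverse-bump: 9 enters row 1 and ejects 5. So w(4) = 5. P is now [[4, 9], [6]].
Step i=3: Q has 3 at row 2, column 1; remove 6 from row 2 of P and reverse-bump: 6 enters row 1 and ejects 4. So w(3) = 4. P is now [[6, 9]].
Step i=2: Q has 2 at row 1, column 2; remove that cell from P, ejecting 9. So w(2) = 9. P is now [[6]].
Step i=1: Q has 1 at row 1, column 1; remove that cell from P, ejecting 6. So w(1) = 6. P is now [].

So w = 6 9 4 5 1 8 2 3 10 7.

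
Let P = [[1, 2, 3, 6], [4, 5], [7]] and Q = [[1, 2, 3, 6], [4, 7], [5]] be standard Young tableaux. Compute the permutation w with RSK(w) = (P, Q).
Reverse the RSK construction: for i from n down to 1, find the cell of Q containing i, remove the entry at that cell from P, and reverse-bump it up through P; the value ejected from row 1 is w(i).

Step i=7: Q has 7 at row 2, column 2; remove 5 from row 2 of P and reverse-bump: 5 enters row 1 and ejects 3. So w(7) = 3. P is now [[1, 2, 5, 6], [4], [7]].
Step i=6: Q has 6 at row 1, column 4; remove that cell from P, ejecting 6. So w(6) = 6. P is now [[1, 2, 5], [4], [7]].
Step i=5: Q has 5 at row 3, column 1; remove 7 from row 3 of P and reverse-bump: 7 enters row 2 and ejects 4; 4 enters row 1 and ejects 2. So w(5) = 2. P is now [[1, 4, 5], [7]].
Step i=4: Q has 4 at row 2, column 1; remove 7 from row 2 of P and reverse-bump: 7 enters row 1 and ejects 5. So w(4) = 5. P is now [[1, 4, 7]].
Step i=3: Q has 3 at row 1, column 3; remove that cell from P, ejecting 7. So w(3) = 7. P is now [[1, 4]].
Step i=2: Q has 2 at row 1, column 2; remove that cell from P, ejecting 4. So w(2) = 4. P is now [[1]].
Step i=1: Q has 1 at row 1, column 1; remove that cell from P, ejecting 1. So w(1) = 1. P is now [].

So w = 1 4 7 5 2 6 3.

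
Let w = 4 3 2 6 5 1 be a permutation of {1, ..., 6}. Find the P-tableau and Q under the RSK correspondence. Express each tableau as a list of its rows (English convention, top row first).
Insert each entry of the permutation into P by Schensted row insertion, recording in Q the position of each new cell.

Insert 4: appended to row 1. P = [[4]], Q = [[1]].
Insert 3: 3 bumps 4 from row 1; 4 starts row 2. P = [[3], [4]], Q = [[1], [2]].
Insert 2: 2 bumps 3 from row 1; 3 bumps 4 from row 2; 4 starts row 3. P = [[2], [3], [4]], Q = [[1], [2], [3]].
Insert 6: appended to row 1. P = [[2, 6], [3], [4]], Q = [[1, 4], [2], [3]].
Insert 5: 5 bumps 6 from row 1; 6 appends to row 2. P = [[2, 5], [3, 6], [4]], Q = [[1, 4], [2, 5], [3]].
Insert 1: 1 bumps 2 from row 1; 2 bumps 3 from row 2; 3 bumps 4 from row 3; 4 starts row 4. P = [[1, 5], [2, 6], [3], [4]], Q = [[1, 4], [2, 5], [3], [6]].

So P = [[1, 5], [2, 6], [3], [4]], Q = [[1, 4], [2, 5], [3], [6]].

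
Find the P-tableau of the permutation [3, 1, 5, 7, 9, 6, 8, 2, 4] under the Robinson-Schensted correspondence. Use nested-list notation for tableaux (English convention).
After inserting 3: P = [[3]].
After inserting 1: P = [[1], [3]].
After inserting 5: P = [[1, 5], [3]].
After inserting 7: P = [[1, 5, 7], [3]].
After inserting 9: P = [[1, 5, 7, 9], [3]].
After inserting 6: P = [[1, 5, 6, 9], [3, 7]].
After inserting 8: P = [[1, 5, 6, 8], [3, 7, 9]].
After inserting 2: P = [[1, 2, 6, 8], [3, 5, 9], [7]].
After inserting 4: P = [[1, 2, 4, 8], [3, 5, 6], [7, 9]].

So P = [[1, 2, 4, 8], [3, 5, 6], [7, 9]].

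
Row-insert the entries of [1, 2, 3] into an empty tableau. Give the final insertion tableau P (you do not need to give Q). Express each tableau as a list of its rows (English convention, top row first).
After inserting 1: P = [[1]].
After inserting 2: P = [[1, 2]].
After inserting 3: P = [[1, 2, 3]].

So P = [[1, 2, 3]].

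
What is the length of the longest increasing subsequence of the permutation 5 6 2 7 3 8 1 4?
4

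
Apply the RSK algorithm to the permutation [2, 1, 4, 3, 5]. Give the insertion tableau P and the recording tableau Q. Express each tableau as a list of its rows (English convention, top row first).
P = [[1, 3, 5], [2, 4]], Q = [[1, 3, 5], [2, 4]]

Insert each entry of the permutation into P by Schensted row insertion, recording in Q the position of each new cell.

Insert 2: appended to row 1. P = [[2]], Q = [[1]].
Insert 1: 1 bumps 2 from row 1; 2 starts row 2. P = [[1], [2]], Q = [[1], [2]].
Insert 4: appended to row 1. P = [[1, 4], [2]], Q = [[1, 3], [2]].
Insert 3: 3 bumps 4 from row 1; 4 appends to row 2. P = [[1, 3], [2, 4]], Q = [[1, 3], [2, 4]].
Insert 5: appended to row 1. P = [[1, 3, 5], [2, 4]], Q = [[1, 3, 5], [2, 4]].

So P = [[1, 3, 5], [2, 4]], Q = [[1, 3, 5], [2, 4]].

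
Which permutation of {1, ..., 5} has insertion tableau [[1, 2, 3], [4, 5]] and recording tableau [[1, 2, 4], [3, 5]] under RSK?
1 4 2 5 3

Reverse the RSK construction: for i from n down to 1, find the cell of Q containing i, remove the entry at that cell from P, and reverse-bump it up through P; the value ejected from row 1 is w(i).

Step i=5: Q has 5 at row 2, column 2; remove 5 from row 2 of P and reverse-bump: 5 enters row 1 and ejects 3. So w(5) = 3. P is now [[1, 2, 5], [4]].
Step i=4: Q has 4 at row 1, column 3; remove that cell from P, ejecting 5. So w(4) = 5. P is now [[1, 2], [4]].
Step i=3: Q has 3 at row 2, column 1; remove 4 from row 2 of P and reverse-bump: 4 enters row 1 and ejects 2. So w(3) = 2. P is now [[1, 4]].
Step i=2: Q has 2 at row 1, column 2; remove that cell from P, ejecting 4. So w(2) = 4. P is now [[1]].
Step i=1: Q has 1 at row 1, column 1; remove that cell from P, ejecting 1. So w(1) = 1. P is now [].

So w = 1 4 2 5 3.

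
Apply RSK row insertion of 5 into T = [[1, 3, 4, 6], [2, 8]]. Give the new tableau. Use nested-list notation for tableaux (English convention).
[[1, 3, 4, 5], [2, 6], [8]]

In row 1, 5 replaces 6 (the leftmost entry greater than 5); 6 is bumped to row 2. In row 2, 6 replaces 8 (the leftmost entry greater than 6); 8 is bumped to row 3. 8 starts a new row 3. The new tableau is [[1, 3, 4, 5], [2, 6], [8]].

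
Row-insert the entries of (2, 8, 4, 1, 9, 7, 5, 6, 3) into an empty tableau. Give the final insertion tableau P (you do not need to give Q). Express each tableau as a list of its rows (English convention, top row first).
P = [[1, 3, 5, 6], [2, 4], [7, 9], [8]]

Insert 2: appended to row 1. P = [[2]].
Insert 8: appended to row 1. P = [[2, 8]].
Insert 4: 4 bumps 8 from row 1; 8 starts row 2. P = [[2, 4], [8]].
Insert 1: 1 bumps 2 from row 1; 2 bumps 8 from row 2; 8 starts row 3. P = [[1, 4], [2], [8]].
Insert 9: appended to row 1. P = [[1, 4, 9], [2], [8]].
Insert 7: 7 bumps 9 from row 1; 9 appends to row 2. P = [[1, 4, 7], [2, 9], [8]].
Insert 5: 5 bumps 7 from row 1; 7 bumps 9 from row 2; 9 appends to row 3. P = [[1, 4, 5], [2, 7], [8, 9]].
Insert 6: appended to row 1. P = [[1, 4, 5, 6], [2, 7], [8, 9]].
Insert 3: 3 bumps 4 from row 1; 4 bumps 7 from row 2; 7 bumps 8 from row 3; 8 starts row 4. P = [[1, 3, 5, 6], [2, 4], [7, 9], [8]].

So P = [[1, 3, 5, 6], [2, 4], [7, 9], [8]].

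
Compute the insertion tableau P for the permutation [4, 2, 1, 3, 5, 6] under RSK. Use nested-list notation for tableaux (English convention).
Insert 4: appended to row 1. P = [[4]].
Insert 2: 2 bumps 4 from row 1; 4 starts row 2. P = [[2], [4]].
Insert 1: 1 bumps 2 from row 1; 2 bumps 4 from row 2; 4 starts row 3. P = [[1], [2], [4]].
Insert 3: appended to row 1. P = [[1, 3], [2], [4]].
Insert 5: appended to row 1. P = [[1, 3, 5], [2], [4]].
Insert 6: appended to row 1. P = [[1, 3, 5, 6], [2], [4]].

So P = [[1, 3, 5, 6], [2], [4]].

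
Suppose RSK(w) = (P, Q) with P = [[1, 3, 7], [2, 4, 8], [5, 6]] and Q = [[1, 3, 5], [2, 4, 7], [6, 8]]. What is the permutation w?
Reverse the RSK construction: for i from n down to 1, find the cell of Q containing i, remove the entry at that cell from P, and reverse-bump it up through P; the value ejected from row 1 is w(i).

Step i=8: Q has 8 at row 3, column 2; remove 6 from row 3 of P and reverse-bump: 6 enters row 2 and ejects 4; 4 enters row 1 and ejects 3. So w(8) = 3. P is now [[1, 4, 7], [2, 6, 8], [5]].
Step i=7: Q has 7 at row 2, column 3; remove 8 from row 2 of P and reverse-bump: 8 enters row 1 and ejects 7. So w(7) = 7. P is now [[1, 4, 8], [2, 6], [5]].
Step i=6: Q has 6 at row 3, column 1; remove 5 from row 3 of P and reverse-bump: 5 enters row 2 and ejects 2; 2 enters row 1 and ejects 1. So w(6) = 1. P is now [[2, 4, 8], [5, 6]].
Step i=5: Q has 5 at row 1, column 3; remove that cell from P, ejecting 8. So w(5) = 8. P is now [[2, 4], [5, 6]].
Step i=4: Q has 4 at row 2, column 2; remove 6 from row 2 of P and reverse-bump: 6 enters row 1 and ejects 4. So w(4) = 4. P is now [[2, 6], [5]].
Step i=3: Q has 3 at row 1, column 2; remove that cell from P, ejecting 6. So w(3) = 6. P is now [[2], [5]].
Step i=2: Q has 2 at row 2, column 1; remove 5 from row 2 of P and reverse-bump: 5 enters row 1 and ejects 2. So w(2) = 2. P is now [[5]].
Step i=1: Q has 1 at row 1, column 1; remove that cell from P, ejecting 5. So w(1) = 5. P is now [].

So w = 5 2 6 4 8 1 7 3.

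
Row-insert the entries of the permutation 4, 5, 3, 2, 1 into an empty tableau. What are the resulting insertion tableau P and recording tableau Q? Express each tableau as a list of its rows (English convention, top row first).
Insert each entry of the permutation into P by Schensted row insertion, recording in Q the position of each new cell.

Insert 4: appended to row 1. P = [[4]].
Insert 5: appended to row 1. P = [[4, 5]].
Insert 3: 3 bumps 4 from row 1; 4 starts row 2. P = [[3, 5], [4]].
Insert 2: 2 bumps 3 from row 1; 3 bumps 4 from row 2; 4 starts row 3. P = [[2, 5], [3], [4]].
Insert 1: 1 bumps 2 from row 1; 2 bumps 3 from row 2; 3 bumps 4 from row 3; 4 starts row 4. P = [[1, 5], [2], [3], [4]].

So P = [[1, 5], [2], [3], [4]], Q = [[1, 2], [3], [4], [5]].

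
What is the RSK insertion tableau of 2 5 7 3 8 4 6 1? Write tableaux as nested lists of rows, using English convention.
After inserting 2: P = [[2]].
After inserting 5: P = [[2, 5]].
After inserting 7: P = [[2, 5, 7]].
After inserting 3: P = [[2, 3, 7], [5]].
After inserting 8: P = [[2, 3, 7, 8], [5]].
After inserting 4: P = [[2, 3, 4, 8], [5, 7]].
After inserting 6: P = [[2, 3, 4, 6], [5, 7, 8]].
After inserting 1: P = [[1, 3, 4, 6], [2, 7, 8], [5]].

So P = [[1, 3, 4, 6], [2, 7, 8], [5]].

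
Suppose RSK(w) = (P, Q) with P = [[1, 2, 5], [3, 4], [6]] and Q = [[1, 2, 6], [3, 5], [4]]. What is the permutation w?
Reverse RSK: for i = n, n-1, ..., 1, locate i in Q, remove the corresponding corner cell from P, and reverse-bump its entry up through P; the value ejected from row 1 is w(i).

So w = 3 6 4 1 2 5.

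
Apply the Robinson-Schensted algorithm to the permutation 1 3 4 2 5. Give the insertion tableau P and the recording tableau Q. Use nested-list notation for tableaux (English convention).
Insert each entry of the permutation into P by Schensted row insertion, recording in Q the position of each new cell.

Insert 1: appended to row 1. P = [[1]].
Insert 3: appended to row 1. P = [[1, 3]].
Insert 4: appended to row 1. P = [[1, 3, 4]].
Insert 2: 2 bumps 3 from row 1; 3 starts row 2. P = [[1, 2, 4], [3]].
Insert 5: appended to row 1. P = [[1, 2, 4, 5], [3]].

So P = [[1, 2, 4, 5], [3]], Q = [[1, 2, 3, 5], [4]].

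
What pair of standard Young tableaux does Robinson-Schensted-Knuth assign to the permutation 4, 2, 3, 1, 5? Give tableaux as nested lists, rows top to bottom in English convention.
Insert each entry of the permutation into P by Schensted row insertion, recording in Q the position of each new cell.

Insert 4: appended to row 1. P = [[4]].
Insert 2: 2 bumps 4 from row 1; 4 starts row 2. P = [[2], [4]].
Insert 3: appended to row 1. P = [[2, 3], [4]].
Insert 1: 1 bumps 2 from row 1; 2 bumps 4 from row 2; 4 starts row 3. P = [[1, 3], [2], [4]].
Insert 5: appended to row 1. P = [[1, 3, 5], [2], [4]].

So P = [[1, 3, 5], [2], [4]], Q = [[1, 3, 5], [2], [4]].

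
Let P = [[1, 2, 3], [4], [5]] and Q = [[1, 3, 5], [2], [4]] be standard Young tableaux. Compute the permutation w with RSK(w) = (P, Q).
5 1 4 2 3

Reverse the RSK construction: for i from n down to 1, find the cell of Q containing i, remove the entry at that cell from P, and reverse-bump it up through P; the value ejected from row 1 is w(i).

Step i=5: Q has 5 at row 1, column 3; remove that cell from P, ejecting 3. So w(5) = 3. P is now [[1, 2], [4], [5]].
Step i=4: Q has 4 at row 3, column 1; remove 5 from row 3 of P and reverse-bump: 5 enters row 2 and ejects 4; 4 enters row 1 and ejects 2. So w(4) = 2. P is now [[1, 4], [5]].
Step i=3: Q has 3 at row 1, column 2; remove that cell from P, ejecting 4. So w(3) = 4. P is now [[1], [5]].
Step i=2: Q has 2 at row 2, column 1; remove 5 from row 2 of P and reverse-bump: 5 enters row 1 and ejects 1. So w(2) = 1. P is now [[5]].
Step i=1: Q has 1 at row 1, column 1; remove that cell from P, ejecting 5. So w(1) = 5. P is now [].

So w = 5 1 4 2 3.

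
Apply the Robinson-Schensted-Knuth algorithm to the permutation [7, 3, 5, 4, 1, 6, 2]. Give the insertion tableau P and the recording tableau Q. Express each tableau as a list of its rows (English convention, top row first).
P = [[1, 2, 6], [3, 4], [5], [7]], Q = [[1, 3, 6], [2, 7], [4], [5]]

Insert each entry of the permutation into P by Schensted row insertion, recording in Q the position of each new cell.

Insert 7: appended to row 1. P = [[7]].
Insert 3: 3 bumps 7 from row 1; 7 starts row 2. P = [[3], [7]].
Insert 5: appended to row 1. P = [[3, 5], [7]].
Insert 4: 4 bumps 5 from row 1; 5 bumps 7 from row 2; 7 starts row 3. P = [[3, 4], [5], [7]].
Insert 1: 1 bumps 3 from row 1; 3 bumps 5 from row 2; 5 bumps 7 from row 3; 7 starts row 4. P = [[1, 4], [3], [5], [7]].
Insert 6: appended to row 1. P = [[1, 4, 6], [3], [5], [7]].
Insert 2: 2 bumps 4 from row 1; 4 appends to row 2. P = [[1, 2, 6], [3, 4], [5], [7]].

So P = [[1, 2, 6], [3, 4], [5], [7]], Q = [[1, 3, 6], [2, 7], [4], [5]].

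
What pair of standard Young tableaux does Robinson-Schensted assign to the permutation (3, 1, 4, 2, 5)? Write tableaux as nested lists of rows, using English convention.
Insert each entry of the permutation into P by Schensted row insertion, recording in Q the position of each new cell.

Insert 3: appended to row 1. P = [[3]].
Insert 1: 1 bumps 3 from row 1; 3 starts row 2. P = [[1], [3]].
Insert 4: appended to row 1. P = [[1, 4], [3]].
Insert 2: 2 bumps 4 from row 1; 4 appends to row 2. P = [[1, 2], [3, 4]].
Insert 5: appended to row 1. P = [[1, 2, 5], [3, 4]].

So P = [[1, 2, 5], [3, 4]], Q = [[1, 3, 5], [2, 4]].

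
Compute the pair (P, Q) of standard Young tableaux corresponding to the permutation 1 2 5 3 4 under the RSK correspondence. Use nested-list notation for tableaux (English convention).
Insert each entry of the permutation into P by Schensted row insertion, recording in Q the position of each new cell.

Insert 1: appended to row 1. P = [[1]].
Insert 2: appended to row 1. P = [[1, 2]].
Insert 5: appended to row 1. P = [[1, 2, 5]].
Insert 3: 3 bumps 5 from row 1; 5 starts row 2. P = [[1, 2, 3], [5]].
Insert 4: appended to row 1. P = [[1, 2, 3, 4], [5]].

So P = [[1, 2, 3, 4], [5]], Q = [[1, 2, 3, 5], [4]].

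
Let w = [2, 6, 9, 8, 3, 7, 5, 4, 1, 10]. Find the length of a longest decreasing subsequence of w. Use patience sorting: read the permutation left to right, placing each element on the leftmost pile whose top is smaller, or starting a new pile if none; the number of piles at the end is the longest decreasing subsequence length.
6

2: new pile. tops = [2]
6: onto pile 1 (replacing 2). tops = [6]
9: onto pile 1 (replacing 6). tops = [9]
8: new pile. tops = [9, 8]
3: new pile. tops = [9, 8, 3]
7: onto pile 3 (replacing 3). tops = [9, 8, 7]
5: new pile. tops = [9, 8, 7, 5]
4: new pile. tops = [9, 8, 7, 5, 4]
1: new pile. tops = [9, 8, 7, 5, 4, 1]
10: onto pile 1 (replacing 9). tops = [10, 8, 7, 5, 4, 1]

6 piles, so the longest decreasing subsequence has length 6.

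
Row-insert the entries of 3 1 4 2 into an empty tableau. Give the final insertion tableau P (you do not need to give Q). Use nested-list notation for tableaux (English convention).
After inserting 3: P = [[3]].
After inserting 1: P = [[1], [3]].
After inserting 4: P = [[1, 4], [3]].
After inserting 2: P = [[1, 2], [3, 4]].

So P = [[1, 2], [3, 4]].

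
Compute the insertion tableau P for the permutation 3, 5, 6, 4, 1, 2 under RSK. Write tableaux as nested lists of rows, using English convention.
P = [[1, 2, 6], [3, 4], [5]]

Insert 3: appended to row 1. P = [[3]].
Insert 5: appended to row 1. P = [[3, 5]].
Insert 6: appended to row 1. P = [[3, 5, 6]].
Insert 4: 4 bumps 5 from row 1; 5 starts row 2. P = [[3, 4, 6], [5]].
Insert 1: 1 bumps 3 from row 1; 3 bumps 5 from row 2; 5 starts row 3. P = [[1, 4, 6], [3], [5]].
Insert 2: 2 bumps 4 from row 1; 4 appends to row 2. P = [[1, 2, 6], [3, 4], [5]].

So P = [[1, 2, 6], [3, 4], [5]].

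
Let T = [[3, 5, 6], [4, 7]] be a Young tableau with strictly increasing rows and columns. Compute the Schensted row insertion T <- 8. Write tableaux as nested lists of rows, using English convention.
8 is larger than every entry of row 1, so it is appended to row 1. The new tableau is [[3, 5, 6, 8], [4, 7]].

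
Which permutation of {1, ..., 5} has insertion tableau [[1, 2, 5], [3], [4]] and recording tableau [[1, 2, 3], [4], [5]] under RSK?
1 4 5 3 2

Reverse RSK: for i = n, n-1, ..., 1, locate i in Q, remove the corresponding corner cell from P, and reverse-bump its entry up through P; the value ejected from row 1 is w(i).

So w = 1 4 5 3 2.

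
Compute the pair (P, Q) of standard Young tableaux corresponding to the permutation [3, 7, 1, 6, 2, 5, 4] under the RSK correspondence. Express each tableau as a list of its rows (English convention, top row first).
Insert each entry of the permutation into P by Schensted row insertion, recording in Q the position of each new cell.

After inserting 3: P = [[3]].
After inserting 7: P = [[3, 7]].
After inserting 1: P = [[1, 7], [3]].
After inserting 6: P = [[1, 6], [3, 7]].
After inserting 2: P = [[1, 2], [3, 6], [7]].
After inserting 5: P = [[1, 2, 5], [3, 6], [7]].
After inserting 4: P = [[1, 2, 4], [3, 5], [6], [7]].

So P = [[1, 2, 4], [3, 5], [6], [7]], Q = [[1, 2, 6], [3, 4], [5], [7]].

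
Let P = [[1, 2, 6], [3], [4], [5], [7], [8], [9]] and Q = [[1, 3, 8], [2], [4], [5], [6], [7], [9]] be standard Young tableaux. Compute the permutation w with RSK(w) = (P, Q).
9 1 8 7 5 4 3 6 2

Reverse the RSK construction: for i from n down to 1, find the cell of Q containing i, remove the entry at that cell from P, and reverse-bump it up through P; the value ejected from row 1 is w(i).

Step i=9: Q has 9 at row 7, column 1; remove 9 from row 7 of P and reverse-bump: 9 enters row 6 and ejects 8; 8 enters row 5 and ejects 7; 7 enters row 4 and ejects 5; 5 enters row 3 and ejects 4; 4 enters row 2 and ejects 3; 3 enters row 1 and ejects 2. So w(9) = 2. P is now [[1, 3, 6], [4], [5], [7], [8], [9]].
Step i=8: Q has 8 at row 1, column 3; remove that cell from P, ejecting 6. So w(8) = 6. P is now [[1, 3], [4], [5], [7], [8], [9]].
Step i=7: Q has 7 at row 6, column 1; remove 9 from row 6 of P and reverse-bump: 9 enters row 5 and ejects 8; 8 enters row 4 and ejects 7; 7 enters row 3 and ejects 5; 5 enters row 2 and ejects 4; 4 enters row 1 and ejects 3. So w(7) = 3. P is now [[1, 4], [5], [7], [8], [9]].
Step i=6: Q has 6 at row 5, column 1; remove 9 from row 5 of P and reverse-bump: 9 enters row 4 and ejects 8; 8 enters row 3 and ejects 7; 7 enters row 2 and ejects 5; 5 enters row 1 and ejects 4. So w(6) = 4. P is now [[1, 5], [7], [8], [9]].
Step i=5: Q has 5 at row 4, column 1; remove 9 from row 4 of P and reverse-bump: 9 enters row 3 and ejects 8; 8 enters row 2 and ejects 7; 7 enters row 1 and ejects 5. So w(5) = 5. P is now [[1, 7], [8], [9]].
Step i=4: Q has 4 at row 3, column 1; remove 9 from row 3 of P and reverse-bump: 9 enters row 2 and ejects 8; 8 enters row 1 and ejects 7. So w(4) = 7. P is now [[1, 8], [9]].
Step i=3: Q has 3 at row 1, column 2; remove that cell from P, ejecting 8. So w(3) = 8. P is now [[1], [9]].
Step i=2: Q has 2 at row 2, column 1; remove 9 from row 2 of P and reverse-bump: 9 enters row 1 and ejects 1. So w(2) = 1. P is now [[9]].
Step i=1: Q has 1 at row 1, column 1; remove that cell from P, ejecting 9. So w(1) = 9. P is now [].

So w = 9 1 8 7 5 4 3 6 2.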